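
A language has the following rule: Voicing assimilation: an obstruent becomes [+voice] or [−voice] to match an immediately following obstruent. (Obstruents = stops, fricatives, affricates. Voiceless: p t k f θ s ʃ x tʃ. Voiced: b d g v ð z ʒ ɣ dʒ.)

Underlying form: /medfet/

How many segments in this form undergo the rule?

/d/ before /f/ (voiceless) → [t]
1 segment changes.

1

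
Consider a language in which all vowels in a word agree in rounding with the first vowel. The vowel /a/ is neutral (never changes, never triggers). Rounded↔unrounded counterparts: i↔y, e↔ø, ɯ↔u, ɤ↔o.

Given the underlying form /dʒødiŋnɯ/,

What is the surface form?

[dʒødyŋnu]

/i/ harmonizes with /ø/ ([+round]) → [y]
/ɯ/ harmonizes with /ø/ ([+round]) → [u]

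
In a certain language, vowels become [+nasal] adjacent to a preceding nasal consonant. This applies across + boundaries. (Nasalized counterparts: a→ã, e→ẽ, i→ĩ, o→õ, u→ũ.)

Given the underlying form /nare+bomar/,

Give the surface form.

/a/ after nasal /n/ → [ã]
/a/ after nasal /m/ → [ã]

[nãre+bomãr]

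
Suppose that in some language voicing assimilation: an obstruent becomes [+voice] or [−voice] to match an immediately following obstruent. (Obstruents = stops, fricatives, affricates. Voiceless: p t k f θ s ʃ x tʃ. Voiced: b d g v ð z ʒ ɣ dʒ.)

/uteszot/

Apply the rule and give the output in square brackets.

[utezzot]

/s/ before /z/ (voiced) → [z]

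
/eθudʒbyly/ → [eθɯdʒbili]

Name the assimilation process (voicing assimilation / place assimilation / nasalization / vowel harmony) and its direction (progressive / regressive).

/u/→[ɯ] /y/→[i] /y/→[i].
Vowels agree with the first vowel, so the harmony is progressive.

vowel harmony, progressive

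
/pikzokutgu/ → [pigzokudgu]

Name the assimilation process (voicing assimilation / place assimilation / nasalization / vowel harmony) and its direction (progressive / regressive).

voicing assimilation, regressive

/k/→[g] /t/→[d].
Each target copies a feature from the following segment, so the direction is regressive.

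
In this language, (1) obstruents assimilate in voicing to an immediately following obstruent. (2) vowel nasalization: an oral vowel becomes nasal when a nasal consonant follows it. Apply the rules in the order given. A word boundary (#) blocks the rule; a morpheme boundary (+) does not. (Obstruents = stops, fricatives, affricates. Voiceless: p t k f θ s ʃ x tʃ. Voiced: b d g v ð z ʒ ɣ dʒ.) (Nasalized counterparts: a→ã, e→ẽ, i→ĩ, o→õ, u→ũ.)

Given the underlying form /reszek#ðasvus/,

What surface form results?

Rule 1: /s/ before /z/ (voiced) → [z]
Rule 1: /s/ before /v/ (voiced) → [z]
After rule 1: rezzek#ðazvus
Rule 2: no segment meets the rule's conditions; no change.

[rezzek#ðazvus]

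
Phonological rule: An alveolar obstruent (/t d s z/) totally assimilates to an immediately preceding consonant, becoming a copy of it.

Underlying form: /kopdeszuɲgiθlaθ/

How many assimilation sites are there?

/d/ after /p/ → [p] (total assimilation)
/z/ after /s/ → [s] (total assimilation)
2 segments change.

2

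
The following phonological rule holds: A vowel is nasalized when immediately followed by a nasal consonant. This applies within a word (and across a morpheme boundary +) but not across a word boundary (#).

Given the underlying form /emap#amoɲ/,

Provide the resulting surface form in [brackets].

[ẽmap#ãmõɲ]

/e/ before nasal /m/ → [ẽ]
/a/ before nasal /m/ → [ã]
/o/ before nasal /ɲ/ → [õ]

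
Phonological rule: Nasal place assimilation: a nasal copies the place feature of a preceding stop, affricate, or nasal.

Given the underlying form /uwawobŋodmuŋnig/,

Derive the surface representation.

/ŋ/ after /b/ (labial) → [m]
/m/ after /d/ (alveolar) → [n]
/n/ after /ŋ/ (velar) → [ŋ]

[uwawobmodnuŋŋig]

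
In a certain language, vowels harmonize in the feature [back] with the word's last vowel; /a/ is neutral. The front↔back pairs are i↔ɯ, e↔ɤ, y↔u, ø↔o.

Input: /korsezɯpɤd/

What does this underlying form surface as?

/e/ harmonizes with /ɤ/ ([+back]) → [ɤ]

[korsɤzɯpɤd]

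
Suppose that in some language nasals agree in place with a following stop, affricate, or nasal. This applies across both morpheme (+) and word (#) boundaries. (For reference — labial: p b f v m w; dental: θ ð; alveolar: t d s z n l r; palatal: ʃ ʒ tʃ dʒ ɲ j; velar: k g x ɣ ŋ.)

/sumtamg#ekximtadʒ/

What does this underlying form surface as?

[suntaŋg#ekxintadʒ]

/m/ before /t/ (alveolar) → [n]
/m/ before /g/ (velar) → [ŋ]
/m/ before /t/ (alveolar) → [n]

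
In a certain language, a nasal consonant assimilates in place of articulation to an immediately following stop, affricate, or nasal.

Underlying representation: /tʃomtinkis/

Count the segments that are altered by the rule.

2

/m/ before /t/ (alveolar) → [n]
/n/ before /k/ (velar) → [ŋ]
2 segments change.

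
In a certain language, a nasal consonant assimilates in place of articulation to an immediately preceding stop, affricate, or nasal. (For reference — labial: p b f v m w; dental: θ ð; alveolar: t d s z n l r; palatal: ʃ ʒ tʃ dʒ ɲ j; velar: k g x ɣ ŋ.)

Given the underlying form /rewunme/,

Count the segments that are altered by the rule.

1

/m/ after /n/ (alveolar) → [n]
1 segment changes.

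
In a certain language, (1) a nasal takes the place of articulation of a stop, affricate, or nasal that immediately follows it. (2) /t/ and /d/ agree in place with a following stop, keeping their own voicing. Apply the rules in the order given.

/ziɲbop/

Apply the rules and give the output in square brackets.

[zimbop]

Rule 1: /ɲ/ before /b/ (labial) → [m]
After rule 1: zimbop
Rule 2: no segment meets the rule's conditions; no change.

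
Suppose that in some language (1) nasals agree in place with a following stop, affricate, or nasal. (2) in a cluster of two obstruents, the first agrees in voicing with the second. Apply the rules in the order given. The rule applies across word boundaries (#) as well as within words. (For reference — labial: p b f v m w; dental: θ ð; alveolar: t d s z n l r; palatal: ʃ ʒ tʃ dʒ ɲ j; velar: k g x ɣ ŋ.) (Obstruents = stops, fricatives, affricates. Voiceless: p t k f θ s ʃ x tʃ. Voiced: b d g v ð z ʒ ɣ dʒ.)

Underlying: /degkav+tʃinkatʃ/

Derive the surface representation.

Rule 1: /n/ before /k/ (velar) → [ŋ]
After rule 1: degkav+tʃiŋkatʃ
Rule 2: /g/ before /k/ (voiceless) → [k]
Rule 2: /v/ before /tʃ/ (voiceless) → [f]

[dekkaf+tʃiŋkatʃ]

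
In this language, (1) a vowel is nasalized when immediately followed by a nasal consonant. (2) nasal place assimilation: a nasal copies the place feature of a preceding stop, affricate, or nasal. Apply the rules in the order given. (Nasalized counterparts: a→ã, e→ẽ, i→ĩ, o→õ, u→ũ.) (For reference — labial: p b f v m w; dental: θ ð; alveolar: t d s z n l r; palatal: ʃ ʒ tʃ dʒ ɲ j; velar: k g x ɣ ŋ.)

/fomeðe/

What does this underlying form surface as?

[fõmeðe]

Rule 1: /o/ before nasal /m/ → [õ]
After rule 1: fõmeðe
Rule 2: no segment meets the rule's conditions; no change.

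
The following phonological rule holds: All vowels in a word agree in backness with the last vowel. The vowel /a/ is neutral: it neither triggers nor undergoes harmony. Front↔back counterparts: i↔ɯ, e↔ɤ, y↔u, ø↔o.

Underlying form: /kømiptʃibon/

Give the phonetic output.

/ø/ harmonizes with /o/ ([+back]) → [o]
/i/ harmonizes with /o/ ([+back]) → [ɯ]
/i/ harmonizes with /o/ ([+back]) → [ɯ]

[komɯptʃɯbon]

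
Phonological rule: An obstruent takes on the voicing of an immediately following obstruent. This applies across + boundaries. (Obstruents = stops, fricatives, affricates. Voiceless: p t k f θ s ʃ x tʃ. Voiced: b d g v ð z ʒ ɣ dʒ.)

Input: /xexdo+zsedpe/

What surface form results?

/x/ before /d/ (voiced) → [ɣ]
/z/ before /s/ (voiceless) → [s]
/d/ before /p/ (voiceless) → [t]

[xeɣdo+ssetpe]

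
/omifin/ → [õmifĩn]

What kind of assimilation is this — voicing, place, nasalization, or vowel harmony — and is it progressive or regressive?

/o/→[õ] /i/→[ĩ].
Each target copies a feature from the following segment, so the direction is regressive.

nasalization, regressive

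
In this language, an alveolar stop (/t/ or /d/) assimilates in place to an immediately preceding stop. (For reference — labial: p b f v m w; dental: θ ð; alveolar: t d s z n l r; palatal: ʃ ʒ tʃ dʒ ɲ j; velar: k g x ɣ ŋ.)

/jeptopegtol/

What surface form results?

[jeppopegkol]

/t/ after /p/ (labial) → [p]
/t/ after /g/ (velar) → [k]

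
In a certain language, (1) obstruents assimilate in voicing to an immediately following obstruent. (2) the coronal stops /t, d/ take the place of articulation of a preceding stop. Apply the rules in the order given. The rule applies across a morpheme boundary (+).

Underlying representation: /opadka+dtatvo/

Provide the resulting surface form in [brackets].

Rule 1: /d/ before /k/ (voiceless) → [t]
Rule 1: /d/ before /t/ (voiceless) → [t]
Rule 1: /t/ before /v/ (voiced) → [d]
After rule 1: opatka+ttadvo
Rule 2: no segment meets the rule's conditions; no change.

[opatka+ttadvo]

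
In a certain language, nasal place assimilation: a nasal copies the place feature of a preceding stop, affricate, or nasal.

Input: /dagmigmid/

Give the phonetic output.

[dagŋigŋid]

/m/ after /g/ (velar) → [ŋ]
/m/ after /g/ (velar) → [ŋ]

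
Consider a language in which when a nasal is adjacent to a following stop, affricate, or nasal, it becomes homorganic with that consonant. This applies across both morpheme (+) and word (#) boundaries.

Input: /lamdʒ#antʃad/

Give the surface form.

[laɲdʒ#aɲtʃad]

/m/ before /dʒ/ (palatal) → [ɲ]
/n/ before /tʃ/ (palatal) → [ɲ]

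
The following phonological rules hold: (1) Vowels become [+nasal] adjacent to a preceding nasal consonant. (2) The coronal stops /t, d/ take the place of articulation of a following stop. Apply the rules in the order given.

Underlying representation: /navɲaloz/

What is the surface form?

Rule 1: /a/ after nasal /n/ → [ã]
Rule 1: /a/ after nasal /ɲ/ → [ã]
After rule 1: nãvɲãloz
Rule 2: no segment meets the rule's conditions; no change.

[nãvɲãloz]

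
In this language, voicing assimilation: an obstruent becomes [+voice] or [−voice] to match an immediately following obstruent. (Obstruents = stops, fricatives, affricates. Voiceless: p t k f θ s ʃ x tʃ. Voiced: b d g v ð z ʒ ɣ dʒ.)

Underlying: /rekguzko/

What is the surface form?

/k/ before /g/ (voiced) → [g]
/z/ before /k/ (voiceless) → [s]

[reggusko]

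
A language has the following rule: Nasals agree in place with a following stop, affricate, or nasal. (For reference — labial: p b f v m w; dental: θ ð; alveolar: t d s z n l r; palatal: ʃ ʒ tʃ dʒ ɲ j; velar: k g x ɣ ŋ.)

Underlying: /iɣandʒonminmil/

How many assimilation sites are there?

3

/n/ before /dʒ/ (palatal) → [ɲ]
/n/ before /m/ (labial) → [m]
/n/ before /m/ (labial) → [m]
3 segments change.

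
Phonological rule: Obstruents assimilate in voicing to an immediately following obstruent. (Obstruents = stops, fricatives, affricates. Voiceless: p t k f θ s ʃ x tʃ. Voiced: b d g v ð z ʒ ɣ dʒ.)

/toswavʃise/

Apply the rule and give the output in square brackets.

[toswafʃise]

/v/ before /ʃ/ (voiceless) → [f]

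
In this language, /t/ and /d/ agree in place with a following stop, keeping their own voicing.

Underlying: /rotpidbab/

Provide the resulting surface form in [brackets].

/t/ before /p/ (labial) → [p]
/d/ before /b/ (labial) → [b]

[roppibbab]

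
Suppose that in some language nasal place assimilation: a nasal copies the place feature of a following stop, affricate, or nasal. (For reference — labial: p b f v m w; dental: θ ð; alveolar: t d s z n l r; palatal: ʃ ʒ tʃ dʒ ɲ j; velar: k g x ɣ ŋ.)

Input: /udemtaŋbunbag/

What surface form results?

/m/ before /t/ (alveolar) → [n]
/ŋ/ before /b/ (labial) → [m]
/n/ before /b/ (labial) → [m]

[udentambumbag]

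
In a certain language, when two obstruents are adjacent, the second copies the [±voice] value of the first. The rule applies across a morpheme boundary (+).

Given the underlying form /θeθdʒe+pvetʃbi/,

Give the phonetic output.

/dʒ/ after /θ/ (voiceless) → [tʃ]
/v/ after /p/ (voiceless) → [f]
/b/ after /tʃ/ (voiceless) → [p]

[θeθtʃe+pfetʃpi]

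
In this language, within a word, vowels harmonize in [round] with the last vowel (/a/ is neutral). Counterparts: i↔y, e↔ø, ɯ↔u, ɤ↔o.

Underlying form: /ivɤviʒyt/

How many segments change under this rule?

3

/i/ harmonizes with /y/ ([+round]) → [y]
/ɤ/ harmonizes with /y/ ([+round]) → [o]
/i/ harmonizes with /y/ ([+round]) → [y]
3 segments change.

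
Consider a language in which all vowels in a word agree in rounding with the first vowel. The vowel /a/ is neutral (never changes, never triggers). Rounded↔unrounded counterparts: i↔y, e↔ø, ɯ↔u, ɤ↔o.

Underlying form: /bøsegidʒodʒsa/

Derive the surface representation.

/e/ harmonizes with /ø/ ([+round]) → [ø]
/i/ harmonizes with /ø/ ([+round]) → [y]

[bøsøgydʒodʒsa]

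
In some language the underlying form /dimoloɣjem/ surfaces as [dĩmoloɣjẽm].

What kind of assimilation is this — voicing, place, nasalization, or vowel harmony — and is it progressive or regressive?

/i/→[ĩ] /e/→[ẽ].
Each target copies a feature from the following segment, so the direction is regressive.

nasalization, regressive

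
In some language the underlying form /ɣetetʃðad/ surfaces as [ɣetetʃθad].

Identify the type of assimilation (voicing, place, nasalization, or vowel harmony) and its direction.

voicing assimilation, progressive

/ð/→[θ].
Each target copies a feature from the preceding segment, so the direction is progressive.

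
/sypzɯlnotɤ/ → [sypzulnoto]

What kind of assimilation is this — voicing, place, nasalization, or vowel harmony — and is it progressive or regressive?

/ɯ/→[u] /ɤ/→[o].
Vowels agree with the first vowel, so the harmony is progressive.

vowel harmony, progressive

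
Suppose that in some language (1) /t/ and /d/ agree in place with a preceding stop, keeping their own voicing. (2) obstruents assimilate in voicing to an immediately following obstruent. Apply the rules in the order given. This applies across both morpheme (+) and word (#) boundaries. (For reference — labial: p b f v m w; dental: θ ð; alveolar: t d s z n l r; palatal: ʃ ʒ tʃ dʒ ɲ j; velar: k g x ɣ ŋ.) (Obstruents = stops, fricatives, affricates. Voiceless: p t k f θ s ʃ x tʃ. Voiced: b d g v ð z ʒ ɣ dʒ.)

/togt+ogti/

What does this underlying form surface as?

[tokk+okki]

Rule 1: /t/ after /g/ (velar) → [k]
Rule 1: /t/ after /g/ (velar) → [k]
After rule 1: togk+ogki
Rule 2: /g/ before /k/ (voiceless) → [k]
Rule 2: /g/ before /k/ (voiceless) → [k]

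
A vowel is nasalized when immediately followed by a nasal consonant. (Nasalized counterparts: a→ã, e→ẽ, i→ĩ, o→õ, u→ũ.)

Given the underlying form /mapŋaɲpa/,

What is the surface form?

/a/ before nasal /ɲ/ → [ã]

[mapŋãɲpa]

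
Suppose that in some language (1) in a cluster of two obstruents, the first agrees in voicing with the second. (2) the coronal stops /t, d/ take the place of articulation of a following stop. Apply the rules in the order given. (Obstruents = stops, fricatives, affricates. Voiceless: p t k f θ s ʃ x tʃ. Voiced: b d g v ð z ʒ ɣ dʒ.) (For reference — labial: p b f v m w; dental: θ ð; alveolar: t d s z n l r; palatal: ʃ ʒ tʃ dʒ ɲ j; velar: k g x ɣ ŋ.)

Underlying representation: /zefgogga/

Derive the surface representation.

Rule 1: /f/ before /g/ (voiced) → [v]
After rule 1: zevgogga
Rule 2: no segment meets the rule's conditions; no change.

[zevgogga]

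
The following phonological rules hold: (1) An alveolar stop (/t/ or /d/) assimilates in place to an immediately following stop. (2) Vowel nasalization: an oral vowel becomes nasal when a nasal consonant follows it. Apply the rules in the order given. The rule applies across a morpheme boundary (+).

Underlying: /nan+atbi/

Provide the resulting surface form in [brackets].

[nãn+apbi]

Rule 1: /t/ before /b/ (labial) → [p]
After rule 1: nan+apbi
Rule 2: /a/ before nasal /n/ → [ã]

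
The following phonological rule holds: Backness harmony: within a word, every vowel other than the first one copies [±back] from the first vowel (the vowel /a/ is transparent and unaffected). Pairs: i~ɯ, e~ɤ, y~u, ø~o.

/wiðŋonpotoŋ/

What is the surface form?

/o/ harmonizes with /i/ ([-back]) → [ø]
/o/ harmonizes with /i/ ([-back]) → [ø]
/o/ harmonizes with /i/ ([-back]) → [ø]

[wiðŋønpøtøŋ]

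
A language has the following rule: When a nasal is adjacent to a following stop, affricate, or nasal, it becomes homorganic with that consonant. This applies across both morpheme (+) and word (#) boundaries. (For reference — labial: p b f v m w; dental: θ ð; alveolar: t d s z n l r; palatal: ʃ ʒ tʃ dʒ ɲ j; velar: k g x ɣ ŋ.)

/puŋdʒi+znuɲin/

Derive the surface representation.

[puɲdʒi+znuɲin]

/ŋ/ before /dʒ/ (palatal) → [ɲ]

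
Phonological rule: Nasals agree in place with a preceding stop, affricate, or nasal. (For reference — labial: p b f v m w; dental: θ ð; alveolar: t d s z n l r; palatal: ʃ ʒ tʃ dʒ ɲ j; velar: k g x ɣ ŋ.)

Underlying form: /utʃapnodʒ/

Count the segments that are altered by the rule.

1

/n/ after /p/ (labial) → [m]
1 segment changes.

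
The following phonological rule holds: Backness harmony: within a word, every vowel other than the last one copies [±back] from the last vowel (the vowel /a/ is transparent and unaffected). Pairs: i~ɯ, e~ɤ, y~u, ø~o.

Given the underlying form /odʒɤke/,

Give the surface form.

[ødʒeke]

/o/ harmonizes with /e/ ([-back]) → [ø]
/ɤ/ harmonizes with /e/ ([-back]) → [e]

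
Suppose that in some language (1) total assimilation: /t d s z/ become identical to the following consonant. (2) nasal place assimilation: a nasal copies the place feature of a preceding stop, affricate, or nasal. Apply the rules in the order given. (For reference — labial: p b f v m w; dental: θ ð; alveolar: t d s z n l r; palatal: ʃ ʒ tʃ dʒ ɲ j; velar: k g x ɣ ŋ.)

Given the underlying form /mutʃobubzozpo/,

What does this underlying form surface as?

Rule 1: /z/ before /p/ → [p] (total assimilation)
After rule 1: mutʃobubzoppo
Rule 2: no segment meets the rule's conditions; no change.

[mutʃobubzoppo]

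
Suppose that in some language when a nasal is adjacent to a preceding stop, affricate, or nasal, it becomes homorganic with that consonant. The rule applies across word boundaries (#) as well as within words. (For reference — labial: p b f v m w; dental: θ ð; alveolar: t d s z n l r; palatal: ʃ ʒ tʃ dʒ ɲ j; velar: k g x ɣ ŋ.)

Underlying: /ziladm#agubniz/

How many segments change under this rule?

/m/ after /d/ (alveolar) → [n]
/n/ after /b/ (labial) → [m]
2 segments change.

2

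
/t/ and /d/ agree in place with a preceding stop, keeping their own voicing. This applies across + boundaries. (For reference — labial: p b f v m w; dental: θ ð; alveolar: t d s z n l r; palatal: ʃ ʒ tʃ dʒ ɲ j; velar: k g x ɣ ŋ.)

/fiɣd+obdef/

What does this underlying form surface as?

[fiɣd+obbef]

/d/ after /b/ (labial) → [b]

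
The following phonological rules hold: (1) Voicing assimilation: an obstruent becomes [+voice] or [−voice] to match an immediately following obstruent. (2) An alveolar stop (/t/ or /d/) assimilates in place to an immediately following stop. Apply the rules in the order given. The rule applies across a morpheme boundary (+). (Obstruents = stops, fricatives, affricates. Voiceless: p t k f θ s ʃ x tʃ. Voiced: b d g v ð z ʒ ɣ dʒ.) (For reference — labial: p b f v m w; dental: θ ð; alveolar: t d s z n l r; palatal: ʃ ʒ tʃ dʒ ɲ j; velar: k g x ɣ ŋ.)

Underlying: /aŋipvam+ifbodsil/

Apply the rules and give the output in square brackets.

[aŋibvam+ivbotsil]

Rule 1: /p/ before /v/ (voiced) → [b]
Rule 1: /f/ before /b/ (voiced) → [v]
Rule 1: /d/ before /s/ (voiceless) → [t]
After rule 1: aŋibvam+ivbotsil
Rule 2: no segment meets the rule's conditions; no change.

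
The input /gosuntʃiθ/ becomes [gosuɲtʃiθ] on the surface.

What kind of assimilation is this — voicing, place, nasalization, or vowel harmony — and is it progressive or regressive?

/n/→[ɲ].
Each target copies a feature from the following segment, so the direction is regressive.

place assimilation, regressive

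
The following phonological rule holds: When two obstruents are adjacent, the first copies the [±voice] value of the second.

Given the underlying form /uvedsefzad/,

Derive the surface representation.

[uvetsevzad]

/d/ before /s/ (voiceless) → [t]
/f/ before /z/ (voiced) → [v]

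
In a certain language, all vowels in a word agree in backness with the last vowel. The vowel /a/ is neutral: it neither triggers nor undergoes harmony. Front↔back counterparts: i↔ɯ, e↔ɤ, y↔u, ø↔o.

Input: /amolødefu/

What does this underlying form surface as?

[amolodɤfu]

/ø/ harmonizes with /u/ ([+back]) → [o]
/e/ harmonizes with /u/ ([+back]) → [ɤ]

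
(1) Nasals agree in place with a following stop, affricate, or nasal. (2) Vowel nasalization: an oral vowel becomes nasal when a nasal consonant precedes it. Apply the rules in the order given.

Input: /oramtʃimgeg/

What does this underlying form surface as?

[oraɲtʃiŋgeg]

Rule 1: /m/ before /tʃ/ (palatal) → [ɲ]
Rule 1: /m/ before /g/ (velar) → [ŋ]
After rule 1: oraɲtʃiŋgeg
Rule 2: no segment meets the rule's conditions; no change.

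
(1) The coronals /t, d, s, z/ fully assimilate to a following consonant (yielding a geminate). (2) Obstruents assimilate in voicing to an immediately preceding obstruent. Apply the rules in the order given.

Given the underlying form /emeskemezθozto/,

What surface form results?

[emekkemeθθotto]

Rule 1: /s/ before /k/ → [k] (total assimilation)
Rule 1: /z/ before /θ/ → [θ] (total assimilation)
Rule 1: /z/ before /t/ → [t] (total assimilation)
After rule 1: emekkemeθθotto
Rule 2: no segment meets the rule's conditions; no change.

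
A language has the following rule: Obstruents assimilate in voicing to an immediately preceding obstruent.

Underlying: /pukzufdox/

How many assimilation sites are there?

/z/ after /k/ (voiceless) → [s]
/d/ after /f/ (voiceless) → [t]
2 segments change.

2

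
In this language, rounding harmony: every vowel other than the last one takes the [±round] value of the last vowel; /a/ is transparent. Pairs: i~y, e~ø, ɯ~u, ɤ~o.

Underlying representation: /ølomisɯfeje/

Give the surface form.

[elɤmisɯfeje]

/ø/ harmonizes with /e/ ([-round]) → [e]
/o/ harmonizes with /e/ ([-round]) → [ɤ]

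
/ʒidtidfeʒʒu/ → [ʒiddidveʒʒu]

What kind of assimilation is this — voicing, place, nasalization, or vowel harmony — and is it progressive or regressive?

voicing assimilation, progressive

/t/→[d] /f/→[v].
Each target copies a feature from the preceding segment, so the direction is progressive.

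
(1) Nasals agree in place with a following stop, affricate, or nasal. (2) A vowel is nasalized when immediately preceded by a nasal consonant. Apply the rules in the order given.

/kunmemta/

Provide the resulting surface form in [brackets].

[kummẽnta]

Rule 1: /n/ before /m/ (labial) → [m]
Rule 1: /m/ before /t/ (alveolar) → [n]
After rule 1: kummenta
Rule 2: /e/ after nasal /m/ → [ẽ]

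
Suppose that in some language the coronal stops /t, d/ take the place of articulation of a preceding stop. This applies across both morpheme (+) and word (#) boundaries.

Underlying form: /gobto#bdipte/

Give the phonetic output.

/t/ after /b/ (labial) → [p]
/d/ after /b/ (labial) → [b]
/t/ after /p/ (labial) → [p]

[gobpo#bbippe]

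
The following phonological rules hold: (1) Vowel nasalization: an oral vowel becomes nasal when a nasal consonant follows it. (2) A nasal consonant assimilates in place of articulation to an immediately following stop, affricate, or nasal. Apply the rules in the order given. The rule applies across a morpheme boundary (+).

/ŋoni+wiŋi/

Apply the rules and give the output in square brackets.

Rule 1: /o/ before nasal /n/ → [õ]
Rule 1: /i/ before nasal /ŋ/ → [ĩ]
After rule 1: ŋõni+wĩŋi
Rule 2: no segment meets the rule's conditions; no change.

[ŋõni+wĩŋi]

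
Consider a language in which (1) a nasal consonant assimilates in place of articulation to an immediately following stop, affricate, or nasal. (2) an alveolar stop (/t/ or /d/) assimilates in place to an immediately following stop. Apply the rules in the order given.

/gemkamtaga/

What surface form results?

[geŋkantaga]

Rule 1: /m/ before /k/ (velar) → [ŋ]
Rule 1: /m/ before /t/ (alveolar) → [n]
After rule 1: geŋkantaga
Rule 2: no segment meets the rule's conditions; no change.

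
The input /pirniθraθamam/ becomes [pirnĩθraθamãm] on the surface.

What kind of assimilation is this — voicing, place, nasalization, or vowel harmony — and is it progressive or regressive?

nasalization, progressive

/i/→[ĩ] /a/→[ã].
Each target copies a feature from the preceding segment, so the direction is progressive.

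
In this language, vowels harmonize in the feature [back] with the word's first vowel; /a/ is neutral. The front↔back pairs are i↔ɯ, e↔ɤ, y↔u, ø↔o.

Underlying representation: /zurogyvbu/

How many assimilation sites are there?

1

/y/ harmonizes with /u/ ([+back]) → [u]
1 segment changes.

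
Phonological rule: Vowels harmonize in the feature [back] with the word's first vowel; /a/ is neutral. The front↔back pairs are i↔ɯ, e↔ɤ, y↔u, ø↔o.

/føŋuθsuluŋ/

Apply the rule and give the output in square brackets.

/u/ harmonizes with /ø/ ([-back]) → [y]
/u/ harmonizes with /ø/ ([-back]) → [y]
/u/ harmonizes with /ø/ ([-back]) → [y]

[føŋyθsylyŋ]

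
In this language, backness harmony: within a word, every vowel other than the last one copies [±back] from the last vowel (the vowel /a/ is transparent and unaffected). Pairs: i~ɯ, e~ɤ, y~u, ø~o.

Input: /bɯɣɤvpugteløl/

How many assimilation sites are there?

3

/ɯ/ harmonizes with /ø/ ([-back]) → [i]
/ɤ/ harmonizes with /ø/ ([-back]) → [e]
/u/ harmonizes with /ø/ ([-back]) → [y]
3 segments change.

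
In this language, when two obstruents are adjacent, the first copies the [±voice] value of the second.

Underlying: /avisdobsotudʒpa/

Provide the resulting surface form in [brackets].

/s/ before /d/ (voiced) → [z]
/b/ before /s/ (voiceless) → [p]
/dʒ/ before /p/ (voiceless) → [tʃ]

[avizdopsotutʃpa]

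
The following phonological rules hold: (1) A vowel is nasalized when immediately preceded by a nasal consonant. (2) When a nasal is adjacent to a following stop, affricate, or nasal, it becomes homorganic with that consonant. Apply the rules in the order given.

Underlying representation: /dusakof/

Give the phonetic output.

Rule 1: no segment meets the rule's conditions; no change.
After rule 1: dusakof
Rule 2: no segment meets the rule's conditions; no change.

[dusakof]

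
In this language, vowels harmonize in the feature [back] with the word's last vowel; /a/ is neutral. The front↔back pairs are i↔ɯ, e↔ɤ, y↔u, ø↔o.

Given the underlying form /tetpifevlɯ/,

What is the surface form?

/e/ harmonizes with /ɯ/ ([+back]) → [ɤ]
/i/ harmonizes with /ɯ/ ([+back]) → [ɯ]
/e/ harmonizes with /ɯ/ ([+back]) → [ɤ]

[tɤtpɯfɤvlɯ]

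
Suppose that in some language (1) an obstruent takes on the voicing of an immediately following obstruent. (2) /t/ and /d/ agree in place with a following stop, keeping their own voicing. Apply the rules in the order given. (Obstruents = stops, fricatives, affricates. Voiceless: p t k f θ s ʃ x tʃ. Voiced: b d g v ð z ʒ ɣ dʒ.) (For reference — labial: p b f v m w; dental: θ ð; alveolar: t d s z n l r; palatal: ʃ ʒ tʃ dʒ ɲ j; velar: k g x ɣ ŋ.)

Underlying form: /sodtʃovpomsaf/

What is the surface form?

[sottʃofpomsaf]

Rule 1: /d/ before /tʃ/ (voiceless) → [t]
Rule 1: /v/ before /p/ (voiceless) → [f]
After rule 1: sottʃofpomsaf
Rule 2: no segment meets the rule's conditions; no change.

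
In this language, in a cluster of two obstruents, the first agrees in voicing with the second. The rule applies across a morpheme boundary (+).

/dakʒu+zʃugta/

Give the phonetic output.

[dagʒu+sʃukta]

/k/ before /ʒ/ (voiced) → [g]
/z/ before /ʃ/ (voiceless) → [s]
/g/ before /t/ (voiceless) → [k]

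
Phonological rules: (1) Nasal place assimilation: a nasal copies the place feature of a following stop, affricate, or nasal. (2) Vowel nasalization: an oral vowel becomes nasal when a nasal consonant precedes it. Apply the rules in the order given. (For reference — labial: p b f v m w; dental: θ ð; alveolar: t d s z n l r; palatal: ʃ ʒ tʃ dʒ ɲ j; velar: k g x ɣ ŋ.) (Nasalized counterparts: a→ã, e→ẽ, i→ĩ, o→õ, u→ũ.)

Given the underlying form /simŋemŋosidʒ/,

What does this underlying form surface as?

Rule 1: /m/ before /ŋ/ (velar) → [ŋ]
Rule 1: /m/ before /ŋ/ (velar) → [ŋ]
After rule 1: siŋŋeŋŋosidʒ
Rule 2: /e/ after nasal /ŋ/ → [ẽ]
Rule 2: /o/ after nasal /ŋ/ → [õ]

[siŋŋẽŋŋõsidʒ]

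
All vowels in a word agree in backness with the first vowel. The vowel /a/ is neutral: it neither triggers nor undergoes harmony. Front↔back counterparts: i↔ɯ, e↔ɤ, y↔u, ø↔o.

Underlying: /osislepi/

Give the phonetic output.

[osɯslɤpɯ]

/i/ harmonizes with /o/ ([+back]) → [ɯ]
/e/ harmonizes with /o/ ([+back]) → [ɤ]
/i/ harmonizes with /o/ ([+back]) → [ɯ]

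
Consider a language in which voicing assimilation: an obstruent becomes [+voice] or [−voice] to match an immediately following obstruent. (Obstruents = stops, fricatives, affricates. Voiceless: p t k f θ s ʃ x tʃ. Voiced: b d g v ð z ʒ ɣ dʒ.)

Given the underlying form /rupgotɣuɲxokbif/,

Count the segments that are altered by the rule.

3

/p/ before /g/ (voiced) → [b]
/t/ before /ɣ/ (voiced) → [d]
/k/ before /b/ (voiced) → [g]
3 segments change.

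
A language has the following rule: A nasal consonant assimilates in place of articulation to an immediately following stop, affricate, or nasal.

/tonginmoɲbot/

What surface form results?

/n/ before /g/ (velar) → [ŋ]
/n/ before /m/ (labial) → [m]
/ɲ/ before /b/ (labial) → [m]

[toŋgimmombot]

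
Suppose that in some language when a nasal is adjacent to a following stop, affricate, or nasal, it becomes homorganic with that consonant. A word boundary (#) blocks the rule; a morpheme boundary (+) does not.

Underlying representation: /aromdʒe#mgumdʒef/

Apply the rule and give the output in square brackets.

/m/ before /dʒ/ (palatal) → [ɲ]
/m/ before /g/ (velar) → [ŋ]
/m/ before /dʒ/ (palatal) → [ɲ]

[aroɲdʒe#ŋguɲdʒef]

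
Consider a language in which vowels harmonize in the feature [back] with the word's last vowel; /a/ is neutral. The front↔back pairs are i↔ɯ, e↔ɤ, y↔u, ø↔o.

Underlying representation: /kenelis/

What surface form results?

[kenelis]

no segment meets the rule's conditions; no change.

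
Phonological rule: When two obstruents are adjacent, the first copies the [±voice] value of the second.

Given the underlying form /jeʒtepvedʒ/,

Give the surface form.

/ʒ/ before /t/ (voiceless) → [ʃ]
/p/ before /v/ (voiced) → [b]

[jeʃtebvedʒ]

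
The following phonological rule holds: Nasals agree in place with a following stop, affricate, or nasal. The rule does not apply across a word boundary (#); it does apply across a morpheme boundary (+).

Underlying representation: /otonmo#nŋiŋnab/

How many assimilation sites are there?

/n/ before /m/ (labial) → [m]
/n/ before /ŋ/ (velar) → [ŋ]
/ŋ/ before /n/ (alveolar) → [n]
3 segments change.

3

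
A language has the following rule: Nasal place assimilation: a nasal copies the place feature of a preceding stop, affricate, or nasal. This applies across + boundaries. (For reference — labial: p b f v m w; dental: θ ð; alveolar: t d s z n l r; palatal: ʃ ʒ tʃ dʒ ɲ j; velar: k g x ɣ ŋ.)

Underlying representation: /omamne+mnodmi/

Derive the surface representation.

/n/ after /m/ (labial) → [m]
/n/ after /m/ (labial) → [m]
/m/ after /d/ (alveolar) → [n]

[omamme+mmodni]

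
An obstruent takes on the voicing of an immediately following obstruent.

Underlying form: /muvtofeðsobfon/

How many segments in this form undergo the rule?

/v/ before /t/ (voiceless) → [f]
/ð/ before /s/ (voiceless) → [θ]
/b/ before /f/ (voiceless) → [p]
3 segments change.

3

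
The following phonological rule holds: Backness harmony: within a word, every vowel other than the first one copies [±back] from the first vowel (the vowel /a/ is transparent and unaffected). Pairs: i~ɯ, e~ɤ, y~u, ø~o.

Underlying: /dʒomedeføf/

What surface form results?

[dʒomɤdɤfof]

/e/ harmonizes with /o/ ([+back]) → [ɤ]
/e/ harmonizes with /o/ ([+back]) → [ɤ]
/ø/ harmonizes with /o/ ([+back]) → [o]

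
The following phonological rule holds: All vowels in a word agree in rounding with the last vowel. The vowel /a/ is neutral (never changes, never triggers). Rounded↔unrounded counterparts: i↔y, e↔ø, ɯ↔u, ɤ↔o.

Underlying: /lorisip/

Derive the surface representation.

/o/ harmonizes with /i/ ([-round]) → [ɤ]

[lɤrisip]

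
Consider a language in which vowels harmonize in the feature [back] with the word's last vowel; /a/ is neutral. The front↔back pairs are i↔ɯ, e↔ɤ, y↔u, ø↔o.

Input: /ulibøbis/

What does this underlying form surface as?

/u/ harmonizes with /i/ ([-back]) → [y]

[ylibøbis]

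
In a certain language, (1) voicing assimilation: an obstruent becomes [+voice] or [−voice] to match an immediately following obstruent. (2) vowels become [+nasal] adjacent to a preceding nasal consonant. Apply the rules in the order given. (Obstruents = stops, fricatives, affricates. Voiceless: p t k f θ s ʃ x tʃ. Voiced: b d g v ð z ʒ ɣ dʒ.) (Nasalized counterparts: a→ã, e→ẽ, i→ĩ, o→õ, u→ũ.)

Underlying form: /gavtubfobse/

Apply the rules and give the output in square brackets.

[gaftupfopse]

Rule 1: /v/ before /t/ (voiceless) → [f]
Rule 1: /b/ before /f/ (voiceless) → [p]
Rule 1: /b/ before /s/ (voiceless) → [p]
After rule 1: gaftupfopse
Rule 2: no segment meets the rule's conditions; no change.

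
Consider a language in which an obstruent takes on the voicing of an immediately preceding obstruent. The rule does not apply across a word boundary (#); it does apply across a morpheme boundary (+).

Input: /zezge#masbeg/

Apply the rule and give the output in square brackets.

/b/ after /s/ (voiceless) → [p]

[zezge#maspeg]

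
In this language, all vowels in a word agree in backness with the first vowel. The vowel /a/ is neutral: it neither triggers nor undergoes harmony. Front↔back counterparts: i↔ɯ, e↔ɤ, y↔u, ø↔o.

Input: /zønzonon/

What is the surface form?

/o/ harmonizes with /ø/ ([-back]) → [ø]
/o/ harmonizes with /ø/ ([-back]) → [ø]

[zønzønøn]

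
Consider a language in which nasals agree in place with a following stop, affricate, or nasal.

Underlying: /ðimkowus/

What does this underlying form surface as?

/m/ before /k/ (velar) → [ŋ]

[ðiŋkowus]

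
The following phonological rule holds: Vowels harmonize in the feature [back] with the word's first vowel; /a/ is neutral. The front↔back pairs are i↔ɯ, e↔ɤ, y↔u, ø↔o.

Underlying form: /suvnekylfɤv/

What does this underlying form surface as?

[suvnɤkulfɤv]

/e/ harmonizes with /u/ ([+back]) → [ɤ]
/y/ harmonizes with /u/ ([+back]) → [u]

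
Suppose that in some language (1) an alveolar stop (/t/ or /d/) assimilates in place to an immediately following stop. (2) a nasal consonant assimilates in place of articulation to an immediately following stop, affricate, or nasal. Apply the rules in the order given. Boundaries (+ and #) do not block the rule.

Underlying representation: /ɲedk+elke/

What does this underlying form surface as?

[ɲegk+elke]

Rule 1: /d/ before /k/ (velar) → [g]
After rule 1: ɲegk+elke
Rule 2: no segment meets the rule's conditions; no change.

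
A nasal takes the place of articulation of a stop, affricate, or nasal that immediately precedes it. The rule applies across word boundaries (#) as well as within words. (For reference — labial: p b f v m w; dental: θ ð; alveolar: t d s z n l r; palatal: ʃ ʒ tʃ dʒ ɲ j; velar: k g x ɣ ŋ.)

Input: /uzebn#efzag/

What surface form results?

[uzebm#efzag]

/n/ after /b/ (labial) → [m]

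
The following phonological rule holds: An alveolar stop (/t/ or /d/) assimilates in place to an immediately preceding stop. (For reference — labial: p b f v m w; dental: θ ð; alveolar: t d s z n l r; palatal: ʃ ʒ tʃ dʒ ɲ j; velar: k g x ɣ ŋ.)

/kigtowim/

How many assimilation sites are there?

/t/ after /g/ (velar) → [k]
1 segment changes.

1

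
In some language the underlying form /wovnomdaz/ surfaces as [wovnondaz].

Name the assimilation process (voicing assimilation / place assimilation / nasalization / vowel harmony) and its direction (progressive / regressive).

/m/→[n].
Each target copies a feature from the following segment, so the direction is regressive.

place assimilation, regressive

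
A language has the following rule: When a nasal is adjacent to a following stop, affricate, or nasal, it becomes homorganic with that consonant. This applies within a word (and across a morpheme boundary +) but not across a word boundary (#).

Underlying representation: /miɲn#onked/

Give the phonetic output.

[minn#oŋked]

/ɲ/ before /n/ (alveolar) → [n]
/n/ before /k/ (velar) → [ŋ]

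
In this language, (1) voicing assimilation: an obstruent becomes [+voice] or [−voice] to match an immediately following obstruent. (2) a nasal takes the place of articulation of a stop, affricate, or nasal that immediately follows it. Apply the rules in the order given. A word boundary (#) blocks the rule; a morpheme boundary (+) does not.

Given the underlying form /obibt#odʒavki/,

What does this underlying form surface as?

Rule 1: /b/ before /t/ (voiceless) → [p]
Rule 1: /v/ before /k/ (voiceless) → [f]
After rule 1: obipt#odʒafki
Rule 2: no segment meets the rule's conditions; no change.

[obipt#odʒafki]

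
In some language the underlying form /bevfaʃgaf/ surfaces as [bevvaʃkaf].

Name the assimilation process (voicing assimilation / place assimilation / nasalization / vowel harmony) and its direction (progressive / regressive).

/f/→[v] /g/→[k].
Each target copies a feature from the preceding segment, so the direction is progressive.

voicing assimilation, progressive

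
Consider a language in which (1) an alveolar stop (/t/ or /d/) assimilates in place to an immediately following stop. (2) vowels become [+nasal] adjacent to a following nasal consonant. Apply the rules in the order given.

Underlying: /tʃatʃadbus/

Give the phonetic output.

Rule 1: /d/ before /b/ (labial) → [b]
After rule 1: tʃatʃabbus
Rule 2: no segment meets the rule's conditions; no change.

[tʃatʃabbus]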